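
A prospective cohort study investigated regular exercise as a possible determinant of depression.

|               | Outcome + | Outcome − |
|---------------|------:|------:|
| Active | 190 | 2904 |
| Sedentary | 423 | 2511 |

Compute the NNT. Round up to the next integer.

Risk in treated group = 190/3094 = 0.06141; risk in control = 423/2934 = 0.14417.
Absolute risk reduction = 0.14417 − 0.06141 = 0.08276
NNT = 1 / ARR = 1 / 0.08276 = 12.083 → round up → 13

13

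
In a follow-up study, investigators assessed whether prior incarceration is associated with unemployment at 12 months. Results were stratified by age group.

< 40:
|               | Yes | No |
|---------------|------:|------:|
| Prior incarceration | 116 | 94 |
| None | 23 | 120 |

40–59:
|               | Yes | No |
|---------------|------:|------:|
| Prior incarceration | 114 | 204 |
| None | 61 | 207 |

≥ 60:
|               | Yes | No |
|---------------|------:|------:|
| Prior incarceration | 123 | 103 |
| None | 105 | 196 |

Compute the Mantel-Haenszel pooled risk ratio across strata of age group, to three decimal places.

RR_MH = Σ(aᵢ·n₀ᵢ/nᵢ) / Σ(cᵢ·n₁ᵢ/nᵢ), with n₁ᵢ = aᵢ+bᵢ (exposed), n₀ᵢ = cᵢ+dᵢ (unexposed), nᵢ = n₁ᵢ+n₀ᵢ.
Stratum 1 (< 40): n₁ = 210, n₀ = 143, n = 353; a·n₀/n = 116·143/353 = 46.9915; c·n₁/n = 23·210/353 = 13.6827
Stratum 2 (40–59): n₁ = 318, n₀ = 268, n = 586; a·n₀/n = 114·268/586 = 52.1365; c·n₁/n = 61·318/586 = 33.1024
Stratum 3 (≥ 60): n₁ = 226, n₀ = 301, n = 527; a·n₀/n = 123·301/527 = 70.2524; c·n₁/n = 105·226/527 = 45.0285
RR_MH = (46.9915 + 52.1365 + 70.2524) / (13.6827 + 33.1024 + 45.0285) = 169.3804 / 91.8136 = 1.84483

1.845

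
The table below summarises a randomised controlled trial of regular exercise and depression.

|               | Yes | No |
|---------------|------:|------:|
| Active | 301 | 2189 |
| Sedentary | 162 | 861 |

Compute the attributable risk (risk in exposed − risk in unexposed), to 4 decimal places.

Cells: a = 301, b = 2189, c = 162, d = 861.
Risk in exposed = 301/2490 = 0.120884; risk in unexposed = 162/1023 = 0.158358.
Risk difference = 0.120884 − 0.158358 = -0.037474

-0.0375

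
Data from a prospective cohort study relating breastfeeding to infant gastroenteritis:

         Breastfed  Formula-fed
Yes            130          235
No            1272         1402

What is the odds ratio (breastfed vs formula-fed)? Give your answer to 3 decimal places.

Reading the table with exposure as columns: a = 130 (Breastfed, case), b = 1272 (Breastfed, non-case), c = 235 (Formula-fed, case), d = 1402.
OR = (a·d)/(b·c) = (130 × 1402) / (1272 × 235) = 182260 / 298920 = 0.60973
Exposure is associated with lower odds of infant gastroenteritis (OR = 0.61 < 1).

0.610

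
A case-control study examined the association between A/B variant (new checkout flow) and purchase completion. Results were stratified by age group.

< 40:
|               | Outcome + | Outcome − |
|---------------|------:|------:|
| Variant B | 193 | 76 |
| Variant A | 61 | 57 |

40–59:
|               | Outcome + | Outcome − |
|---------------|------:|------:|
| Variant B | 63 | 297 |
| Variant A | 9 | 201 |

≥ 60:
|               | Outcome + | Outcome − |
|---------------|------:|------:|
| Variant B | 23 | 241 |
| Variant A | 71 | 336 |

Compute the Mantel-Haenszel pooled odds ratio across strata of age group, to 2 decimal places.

OR_MH = Σ(aᵢdᵢ/nᵢ) / Σ(bᵢcᵢ/nᵢ), where nᵢ is the stratum total.
Stratum 1 (< 40): n = 387; a·d/n = 193·57/387 = 28.4264; b·c/n = 76·61/387 = 11.9793
Stratum 2 (40–59): n = 570; a·d/n = 63·201/570 = 22.2158; b·c/n = 297·9/570 = 4.6895
Stratum 3 (≥ 60): n = 671; a·d/n = 23·336/671 = 11.5171; b·c/n = 241·71/671 = 25.5007
OR_MH = (28.4264 + 22.2158 + 11.5171) / (11.9793 + 4.6895 + 25.5007) = 62.1593 / 42.1695 = 1.47403

1.47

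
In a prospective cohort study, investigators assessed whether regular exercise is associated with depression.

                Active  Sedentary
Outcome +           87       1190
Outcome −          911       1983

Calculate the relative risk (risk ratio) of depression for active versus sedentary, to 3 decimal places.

0.232

Reading the table with exposure as columns: a = 87 (Active, case), b = 911 (Active, non-case), c = 1190 (Sedentary, case), d = 1983.
Risk in exposed = 87/998 = 0.08717; risk in unexposed = 1190/3173 = 0.37504.
RR = 0.08717 / 0.37504 = 0.23244
The risk is 77% lower among the exposed than among the unexposed.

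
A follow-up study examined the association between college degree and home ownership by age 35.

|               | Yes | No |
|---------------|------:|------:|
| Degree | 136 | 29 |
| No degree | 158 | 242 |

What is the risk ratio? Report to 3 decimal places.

2.087

Cells: a = 136, b = 29, c = 158, d = 242.
Risk in exposed = 136/165 = 0.82424; risk in unexposed = 158/400 = 0.39500.
RR = 0.82424 / 0.39500 = 2.08669
The risk among the exposed is 2.09 times that among the unexposed.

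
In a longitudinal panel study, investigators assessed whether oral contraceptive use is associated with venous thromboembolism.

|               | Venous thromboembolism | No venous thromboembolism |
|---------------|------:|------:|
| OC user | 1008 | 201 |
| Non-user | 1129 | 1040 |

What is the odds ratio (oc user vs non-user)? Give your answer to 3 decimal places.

4.620

Cells: a = 1008, b = 201, c = 1129, d = 1040.
OR = (a·d)/(b·c) = (1008 × 1040) / (201 × 1129) = 1048320 / 226929 = 4.61959
The odds of venous thromboembolism are about 4.62 times as high in the oc user group.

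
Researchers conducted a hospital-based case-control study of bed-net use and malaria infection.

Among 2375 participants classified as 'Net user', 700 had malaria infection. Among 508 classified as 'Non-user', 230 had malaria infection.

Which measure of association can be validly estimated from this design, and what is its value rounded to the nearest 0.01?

From the description: a = 700, b = 1675, c = 230, d = 278.
This is a hospital-based case-control study: participants were sampled on outcome status, so risks in the source population cannot be estimated directly — relative risk is not valid here. The odds ratio is the appropriate measure.
OR = (a·d)/(b·c) = (700 × 278) / (1675 × 230) = 194600 / 385250 = 0.50513

0.51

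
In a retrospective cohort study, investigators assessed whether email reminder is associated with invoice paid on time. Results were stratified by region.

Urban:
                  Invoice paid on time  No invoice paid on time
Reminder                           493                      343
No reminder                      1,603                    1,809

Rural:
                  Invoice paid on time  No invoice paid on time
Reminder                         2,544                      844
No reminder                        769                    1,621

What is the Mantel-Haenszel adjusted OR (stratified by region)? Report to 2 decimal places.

OR_MH = Σ(aᵢdᵢ/nᵢ) / Σ(bᵢcᵢ/nᵢ), where nᵢ is the stratum total.
Stratum 1 (Urban): n = 4248; a·d/n = 493·1809/4248 = 209.9428; b·c/n = 343·1603/4248 = 129.4324
Stratum 2 (Rural): n = 5778; a·d/n = 2544·1621/5778 = 713.7113; b·c/n = 844·769/5778 = 112.3288
OR_MH = (209.9428 + 713.7113) / (129.4324 + 112.3288) = 923.6541 / 241.7613 = 3.82052

3.82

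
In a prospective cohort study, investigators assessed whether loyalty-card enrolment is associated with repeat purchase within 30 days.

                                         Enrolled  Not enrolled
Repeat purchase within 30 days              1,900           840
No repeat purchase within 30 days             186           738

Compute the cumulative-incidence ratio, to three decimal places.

Reading the table with exposure as columns: a = 1900 (Enrolled, case), b = 186 (Enrolled, non-case), c = 840 (Not enrolled, case), d = 738.
Risk in exposed = 1900/2086 = 0.91083; risk in unexposed = 840/1578 = 0.53232.
RR = 0.91083 / 0.53232 = 1.71107
The risk among the exposed is 1.71 times that among the unexposed.

1.711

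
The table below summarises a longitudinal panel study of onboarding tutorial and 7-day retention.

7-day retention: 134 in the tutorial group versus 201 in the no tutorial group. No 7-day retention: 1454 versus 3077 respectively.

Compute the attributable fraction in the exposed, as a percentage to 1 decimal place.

27.3

From the description: a = 134, b = 1454, c = 201, d = 3077.
Risk in exposed = 134/1588 = 0.08438; risk in unexposed = 201/3278 = 0.06132.
RR = 0.08438/0.06132 = 1.37615
AR% = (RR − 1)/RR × 100 = (1.37615 − 1)/1.37615 × 100 = 27.3337%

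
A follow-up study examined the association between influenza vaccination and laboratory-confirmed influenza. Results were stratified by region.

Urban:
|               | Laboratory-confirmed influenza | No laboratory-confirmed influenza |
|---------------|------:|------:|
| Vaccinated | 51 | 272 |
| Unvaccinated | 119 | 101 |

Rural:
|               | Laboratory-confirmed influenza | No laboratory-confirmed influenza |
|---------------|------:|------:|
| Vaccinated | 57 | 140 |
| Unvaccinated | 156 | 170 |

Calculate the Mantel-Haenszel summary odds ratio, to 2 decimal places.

OR_MH = Σ(aᵢdᵢ/nᵢ) / Σ(bᵢcᵢ/nᵢ), where nᵢ is the stratum total.
Stratum 1 (Urban): n = 543; a·d/n = 51·101/543 = 9.4862; b·c/n = 272·119/543 = 59.6096
Stratum 2 (Rural): n = 523; a·d/n = 57·170/523 = 18.5277; b·c/n = 140·156/523 = 41.7591
OR_MH = (9.4862 + 18.5277) / (59.6096 + 41.7591) = 28.0139 / 101.3687 = 0.27636

0.28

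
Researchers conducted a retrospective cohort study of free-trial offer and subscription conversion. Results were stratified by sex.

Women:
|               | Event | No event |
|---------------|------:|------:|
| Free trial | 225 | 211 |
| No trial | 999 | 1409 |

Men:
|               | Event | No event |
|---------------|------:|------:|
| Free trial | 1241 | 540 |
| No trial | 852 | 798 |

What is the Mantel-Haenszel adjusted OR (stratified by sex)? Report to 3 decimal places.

1.922

OR_MH = Σ(aᵢdᵢ/nᵢ) / Σ(bᵢcᵢ/nᵢ), where nᵢ is the stratum total.
Stratum 1 (Women): n = 2844; a·d/n = 225·1409/2844 = 111.4715; b·c/n = 211·999/2844 = 74.1171
Stratum 2 (Men): n = 3431; a·d/n = 1241·798/3431 = 288.6383; b·c/n = 540·852/3431 = 134.0950
OR_MH = (111.4715 + 288.6383) / (74.1171 + 134.0950) = 400.1098 / 208.2121 = 1.92165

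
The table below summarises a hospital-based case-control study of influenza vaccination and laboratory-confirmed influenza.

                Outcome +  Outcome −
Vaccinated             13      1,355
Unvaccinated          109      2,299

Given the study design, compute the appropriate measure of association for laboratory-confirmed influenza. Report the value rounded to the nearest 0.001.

0.202

Cells: a = 13, b = 1355, c = 109, d = 2299.
This is a hospital-based case-control study: participants were sampled on outcome status, so risks in the source population cannot be estimated directly — relative risk is not valid here. The odds ratio is the appropriate measure.
OR = (a·d)/(b·c) = (13 × 2299) / (1355 × 109) = 29887 / 147695 = 0.20236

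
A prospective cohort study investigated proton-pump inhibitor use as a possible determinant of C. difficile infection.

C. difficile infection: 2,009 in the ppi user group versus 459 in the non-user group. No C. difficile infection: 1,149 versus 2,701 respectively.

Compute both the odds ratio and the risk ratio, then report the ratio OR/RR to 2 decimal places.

2.35

From the description: a = 2009, b = 1149, c = 459, d = 2701.
OR = (2009·2701)/(1149·459) = 5426309/527391 = 10.28897
Risk in exposed = 2009/3158 = 0.63616; risk in unexposed = 459/3160 = 0.14525; RR = 4.37968
OR/RR = 10.28897 / 4.37968 = 2.34925
The outcome is not rare, so the OR lies further from 1 than the RR.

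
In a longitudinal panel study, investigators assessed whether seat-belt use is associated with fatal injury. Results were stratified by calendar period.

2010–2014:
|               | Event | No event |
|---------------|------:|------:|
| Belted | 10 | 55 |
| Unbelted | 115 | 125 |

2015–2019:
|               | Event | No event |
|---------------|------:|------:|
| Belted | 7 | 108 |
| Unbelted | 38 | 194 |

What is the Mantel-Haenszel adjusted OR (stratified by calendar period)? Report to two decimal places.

OR_MH = Σ(aᵢdᵢ/nᵢ) / Σ(bᵢcᵢ/nᵢ), where nᵢ is the stratum total.
Stratum 1 (2010–2014): n = 305; a·d/n = 10·125/305 = 4.0984; b·c/n = 55·115/305 = 20.7377
Stratum 2 (2015–2019): n = 347; a·d/n = 7·194/347 = 3.9135; b·c/n = 108·38/347 = 11.8271
OR_MH = (4.0984 + 3.9135) / (20.7377 + 11.8271) = 8.0119 / 32.5648 = 0.24603

0.25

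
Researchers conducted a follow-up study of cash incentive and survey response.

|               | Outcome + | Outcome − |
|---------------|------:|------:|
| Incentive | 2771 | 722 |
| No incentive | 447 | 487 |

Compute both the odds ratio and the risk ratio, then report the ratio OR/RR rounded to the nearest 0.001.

Cells: a = 2771, b = 722, c = 447, d = 487.
OR = (2771·487)/(722·447) = 1349477/322734 = 4.18139
Risk in exposed = 2771/3493 = 0.79330; risk in unexposed = 447/934 = 0.47859; RR = 1.65759
OR/RR = 4.18139 / 1.65759 = 2.52257
The outcome is not rare, so the OR lies further from 1 than the RR.

2.523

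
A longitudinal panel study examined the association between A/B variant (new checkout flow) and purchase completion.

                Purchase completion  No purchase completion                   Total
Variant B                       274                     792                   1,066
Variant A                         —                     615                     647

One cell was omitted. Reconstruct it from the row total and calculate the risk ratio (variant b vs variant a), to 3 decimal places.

The missing cell is in the unexposed row: 647 − 615 = 32.
So a = 274, b = 792, c = 32, d = 615.
RR = [a/(a+b)] / [c/(c+d)] = (274/1066) / (32/647) = 0.25704/0.04946 = 5.19694

5.197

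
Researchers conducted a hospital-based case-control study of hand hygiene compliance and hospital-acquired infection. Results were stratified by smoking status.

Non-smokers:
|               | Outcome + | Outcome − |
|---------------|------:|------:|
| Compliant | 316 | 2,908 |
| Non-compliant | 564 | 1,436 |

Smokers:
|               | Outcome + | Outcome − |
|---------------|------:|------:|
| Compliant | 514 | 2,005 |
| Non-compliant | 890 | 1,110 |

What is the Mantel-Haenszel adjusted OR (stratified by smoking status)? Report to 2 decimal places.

OR_MH = Σ(aᵢdᵢ/nᵢ) / Σ(bᵢcᵢ/nᵢ), where nᵢ is the stratum total.
Stratum 1 (Non-smokers): n = 5224; a·d/n = 316·1436/5224 = 86.8637; b·c/n = 2908·564/5224 = 313.9571
Stratum 2 (Smokers): n = 4519; a·d/n = 514·1110/4519 = 126.2536; b·c/n = 2005·890/4519 = 394.8772
OR_MH = (86.8637 + 126.2536) / (313.9571 + 394.8772) = 213.1173 / 708.8343 = 0.30066

0.30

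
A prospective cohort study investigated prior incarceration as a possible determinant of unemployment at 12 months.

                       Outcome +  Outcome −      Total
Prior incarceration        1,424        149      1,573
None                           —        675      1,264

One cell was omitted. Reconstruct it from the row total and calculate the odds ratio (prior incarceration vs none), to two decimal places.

The missing cell is in the unexposed row: 1264 − 675 = 589.
So a = 1424, b = 149, c = 589, d = 675.
OR = (a·d)/(b·c) = (1424 × 675) / (149 × 589) = 961200 / 87761 = 10.95247

10.95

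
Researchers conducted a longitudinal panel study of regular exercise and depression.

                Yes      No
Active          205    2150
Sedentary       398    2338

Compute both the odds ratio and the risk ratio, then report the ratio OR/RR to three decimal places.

Cells: a = 205, b = 2150, c = 398, d = 2338.
OR = (205·2338)/(2150·398) = 479290/855700 = 0.56011
Risk in exposed = 205/2355 = 0.08705; risk in unexposed = 398/2736 = 0.14547; RR = 0.59841
OR/RR = 0.56011 / 0.59841 = 0.93601
The outcome is not rare, so the OR lies further from 1 than the RR.

0.936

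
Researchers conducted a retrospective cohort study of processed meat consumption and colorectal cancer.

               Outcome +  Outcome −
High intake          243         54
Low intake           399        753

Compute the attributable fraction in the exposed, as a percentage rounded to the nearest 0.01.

Cells: a = 243, b = 54, c = 399, d = 753.
Risk in exposed = 243/297 = 0.81818; risk in unexposed = 399/1152 = 0.34635.
RR = 0.81818/0.34635 = 2.36227
AR% = (RR − 1)/RR × 100 = (2.36227 − 1)/2.36227 × 100 = 57.6678%

57.67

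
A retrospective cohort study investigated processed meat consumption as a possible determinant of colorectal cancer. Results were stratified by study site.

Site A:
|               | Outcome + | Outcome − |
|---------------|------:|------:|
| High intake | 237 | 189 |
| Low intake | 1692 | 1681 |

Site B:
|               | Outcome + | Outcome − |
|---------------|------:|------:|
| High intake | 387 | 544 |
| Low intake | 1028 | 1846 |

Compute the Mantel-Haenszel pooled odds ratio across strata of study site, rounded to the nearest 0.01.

1.27

OR_MH = Σ(aᵢdᵢ/nᵢ) / Σ(bᵢcᵢ/nᵢ), where nᵢ is the stratum total.
Stratum 1 (Site A): n = 3799; a·d/n = 237·1681/3799 = 104.8689; b·c/n = 189·1692/3799 = 84.1769
Stratum 2 (Site B): n = 3805; a·d/n = 387·1846/3805 = 187.7535; b·c/n = 544·1028/3805 = 146.9729
OR_MH = (104.8689 + 187.7535) / (84.1769 + 146.9729) = 292.6224 / 231.1498 = 1.26594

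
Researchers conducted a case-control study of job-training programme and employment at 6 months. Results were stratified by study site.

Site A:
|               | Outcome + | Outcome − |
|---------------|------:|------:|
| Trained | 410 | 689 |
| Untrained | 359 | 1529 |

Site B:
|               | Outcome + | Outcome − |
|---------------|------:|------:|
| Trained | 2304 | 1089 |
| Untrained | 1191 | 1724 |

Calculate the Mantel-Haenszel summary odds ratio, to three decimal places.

2.911

OR_MH = Σ(aᵢdᵢ/nᵢ) / Σ(bᵢcᵢ/nᵢ), where nᵢ is the stratum total.
Stratum 1 (Site A): n = 2987; a·d/n = 410·1529/2987 = 209.8728; b·c/n = 689·359/2987 = 82.8092
Stratum 2 (Site B): n = 6308; a·d/n = 2304·1724/6308 = 629.6918; b·c/n = 1089·1191/6308 = 205.6118
OR_MH = (209.8728 + 629.6918) / (82.8092 + 205.6118) = 839.5646 / 288.4209 = 2.91090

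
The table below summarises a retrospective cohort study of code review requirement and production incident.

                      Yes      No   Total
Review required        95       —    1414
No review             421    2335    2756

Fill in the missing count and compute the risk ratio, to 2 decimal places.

0.44

The missing cell is in the exposed row: 1414 − 95 = 1319.
So a = 95, b = 1319, c = 421, d = 2335.
RR = [a/(a+b)] / [c/(c+d)] = (95/1414) / (421/2756) = 0.06719/0.15276 = 0.43982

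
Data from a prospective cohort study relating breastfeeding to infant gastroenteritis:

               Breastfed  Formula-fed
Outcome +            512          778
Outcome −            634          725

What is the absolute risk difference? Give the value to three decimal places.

Reading the table with exposure as columns: a = 512 (Breastfed, case), b = 634 (Breastfed, non-case), c = 778 (Formula-fed, case), d = 725.
Risk in exposed = 512/1146 = 0.446771; risk in unexposed = 778/1503 = 0.517631.
Risk difference = 0.446771 − 0.517631 = -0.070860

-0.071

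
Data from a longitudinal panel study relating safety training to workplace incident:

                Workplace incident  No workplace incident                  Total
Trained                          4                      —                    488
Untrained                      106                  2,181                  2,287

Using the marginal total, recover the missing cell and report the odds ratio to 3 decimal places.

The missing cell is in the exposed row: 488 − 4 = 484.
So a = 4, b = 484, c = 106, d = 2181.
OR = (a·d)/(b·c) = (4 × 2181) / (484 × 106) = 8724 / 51304 = 0.17005

0.170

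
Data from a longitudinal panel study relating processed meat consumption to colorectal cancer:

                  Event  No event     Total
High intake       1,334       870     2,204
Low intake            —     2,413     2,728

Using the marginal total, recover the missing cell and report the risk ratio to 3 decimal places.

5.242

The missing cell is in the unexposed row: 2728 − 2413 = 315.
So a = 1334, b = 870, c = 315, d = 2413.
RR = [a/(a+b)] / [c/(c+d)] = (1334/2204) / (315/2728) = 0.60526/0.11547 = 5.24177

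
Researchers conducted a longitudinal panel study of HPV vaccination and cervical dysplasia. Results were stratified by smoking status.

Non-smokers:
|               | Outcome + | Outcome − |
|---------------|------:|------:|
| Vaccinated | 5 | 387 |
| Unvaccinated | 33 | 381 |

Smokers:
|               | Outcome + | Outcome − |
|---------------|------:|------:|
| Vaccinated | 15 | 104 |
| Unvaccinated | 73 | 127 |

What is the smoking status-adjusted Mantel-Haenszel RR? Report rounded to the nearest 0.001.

0.277

RR_MH = Σ(aᵢ·n₀ᵢ/nᵢ) / Σ(cᵢ·n₁ᵢ/nᵢ), with n₁ᵢ = aᵢ+bᵢ (exposed), n₀ᵢ = cᵢ+dᵢ (unexposed), nᵢ = n₁ᵢ+n₀ᵢ.
Stratum 1 (Non-smokers): n₁ = 392, n₀ = 414, n = 806; a·n₀/n = 5·414/806 = 2.5682; c·n₁/n = 33·392/806 = 16.0496
Stratum 2 (Smokers): n₁ = 119, n₀ = 200, n = 319; a·n₀/n = 15·200/319 = 9.4044; c·n₁/n = 73·119/319 = 27.2320
RR_MH = (2.5682 + 9.4044) / (16.0496 + 27.2320) = 11.9726 / 43.2816 = 0.27662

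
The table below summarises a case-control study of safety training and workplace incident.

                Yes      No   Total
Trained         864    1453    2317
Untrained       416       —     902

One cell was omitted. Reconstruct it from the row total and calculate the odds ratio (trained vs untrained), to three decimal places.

The missing cell is in the unexposed row: 902 − 416 = 486.
So a = 864, b = 1453, c = 416, d = 486.
OR = (a·d)/(b·c) = (864 × 486) / (1453 × 416) = 419904 / 604448 = 0.69469

0.695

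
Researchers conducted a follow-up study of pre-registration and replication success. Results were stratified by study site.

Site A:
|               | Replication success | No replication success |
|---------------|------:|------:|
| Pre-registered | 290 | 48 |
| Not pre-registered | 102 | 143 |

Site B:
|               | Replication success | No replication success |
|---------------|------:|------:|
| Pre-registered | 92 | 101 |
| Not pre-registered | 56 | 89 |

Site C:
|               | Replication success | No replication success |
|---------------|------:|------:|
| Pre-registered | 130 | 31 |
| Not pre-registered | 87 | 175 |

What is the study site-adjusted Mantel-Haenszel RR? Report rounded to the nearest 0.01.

RR_MH = Σ(aᵢ·n₀ᵢ/nᵢ) / Σ(cᵢ·n₁ᵢ/nᵢ), with n₁ᵢ = aᵢ+bᵢ (exposed), n₀ᵢ = cᵢ+dᵢ (unexposed), nᵢ = n₁ᵢ+n₀ᵢ.
Stratum 1 (Site A): n₁ = 338, n₀ = 245, n = 583; a·n₀/n = 290·245/583 = 121.8696; c·n₁/n = 102·338/583 = 59.1355
Stratum 2 (Site B): n₁ = 193, n₀ = 145, n = 338; a·n₀/n = 92·145/338 = 39.4675; c·n₁/n = 56·193/338 = 31.9763
Stratum 3 (Site C): n₁ = 161, n₀ = 262, n = 423; a·n₀/n = 130·262/423 = 80.5201; c·n₁/n = 87·161/423 = 33.1135
RR_MH = (121.8696 + 39.4675 + 80.5201) / (59.1355 + 31.9763 + 33.1135) = 241.8572 / 124.2253 = 1.94692

1.95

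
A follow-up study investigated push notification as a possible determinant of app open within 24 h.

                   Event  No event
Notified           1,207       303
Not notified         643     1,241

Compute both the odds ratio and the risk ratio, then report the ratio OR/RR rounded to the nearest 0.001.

Cells: a = 1207, b = 303, c = 643, d = 1241.
OR = (1207·1241)/(303·643) = 1497887/194829 = 7.68821
Risk in exposed = 1207/1510 = 0.79934; risk in unexposed = 643/1884 = 0.34130; RR = 2.34207
OR/RR = 7.68821 / 2.34207 = 3.28265
The outcome is not rare, so the OR lies further from 1 than the RR.

3.283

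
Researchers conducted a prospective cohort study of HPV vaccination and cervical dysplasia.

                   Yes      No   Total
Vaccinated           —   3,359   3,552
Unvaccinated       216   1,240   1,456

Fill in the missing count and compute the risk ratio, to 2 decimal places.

The missing cell is in the exposed row: 3552 − 3359 = 193.
So a = 193, b = 3359, c = 216, d = 1240.
RR = [a/(a+b)] / [c/(c+d)] = (193/3552) / (216/1456) = 0.05434/0.14835 = 0.36626

0.37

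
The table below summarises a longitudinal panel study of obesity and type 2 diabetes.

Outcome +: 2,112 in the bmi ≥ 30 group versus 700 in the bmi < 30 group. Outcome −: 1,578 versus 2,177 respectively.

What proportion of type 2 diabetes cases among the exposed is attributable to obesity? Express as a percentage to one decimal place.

57.5

From the description: a = 2112, b = 1578, c = 700, d = 2177.
Risk in exposed = 2112/3690 = 0.57236; risk in unexposed = 700/2877 = 0.24331.
RR = 0.57236/0.24331 = 2.35239
AR% = (RR − 1)/RR × 100 = (2.35239 − 1)/2.35239 × 100 = 57.4900%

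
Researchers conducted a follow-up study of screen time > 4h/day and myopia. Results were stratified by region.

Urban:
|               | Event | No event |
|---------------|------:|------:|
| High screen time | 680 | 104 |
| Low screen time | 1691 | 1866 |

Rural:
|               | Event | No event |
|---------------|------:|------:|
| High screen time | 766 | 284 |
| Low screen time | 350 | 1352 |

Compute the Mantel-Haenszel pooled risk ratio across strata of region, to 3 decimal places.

RR_MH = Σ(aᵢ·n₀ᵢ/nᵢ) / Σ(cᵢ·n₁ᵢ/nᵢ), with n₁ᵢ = aᵢ+bᵢ (exposed), n₀ᵢ = cᵢ+dᵢ (unexposed), nᵢ = n₁ᵢ+n₀ᵢ.
Stratum 1 (Urban): n₁ = 784, n₀ = 3557, n = 4341; a·n₀/n = 680·3557/4341 = 557.1896; c·n₁/n = 1691·784/4341 = 305.4006
Stratum 2 (Rural): n₁ = 1050, n₀ = 1702, n = 2752; a·n₀/n = 766·1702/2752 = 473.7398; c·n₁/n = 350·1050/2752 = 133.5392
RR_MH = (557.1896 + 473.7398) / (305.4006 + 133.5392) = 1030.9294 / 438.9398 = 2.34868

2.349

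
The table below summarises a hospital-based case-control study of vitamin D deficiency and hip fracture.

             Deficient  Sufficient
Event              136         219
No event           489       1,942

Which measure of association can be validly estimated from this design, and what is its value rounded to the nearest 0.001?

2.466

Reading the table with exposure as columns: a = 136 (Deficient, case), b = 489 (Deficient, non-case), c = 219 (Sufficient, case), d = 1942.
This is a hospital-based case-control study: participants were sampled on outcome status, so risks in the source population cannot be estimated directly — relative risk is not valid here. The odds ratio is the appropriate measure.
OR = (a·d)/(b·c) = (136 × 1942) / (489 × 219) = 264112 / 107091 = 2.46624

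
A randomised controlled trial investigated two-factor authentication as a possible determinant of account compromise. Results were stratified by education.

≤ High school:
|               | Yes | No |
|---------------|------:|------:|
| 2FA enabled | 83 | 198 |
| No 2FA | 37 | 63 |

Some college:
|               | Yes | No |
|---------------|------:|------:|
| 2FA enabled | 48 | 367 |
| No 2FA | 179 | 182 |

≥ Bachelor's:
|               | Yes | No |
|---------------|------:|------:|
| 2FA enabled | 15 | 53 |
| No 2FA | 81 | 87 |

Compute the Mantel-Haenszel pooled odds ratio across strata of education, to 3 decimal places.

0.250

OR_MH = Σ(aᵢdᵢ/nᵢ) / Σ(bᵢcᵢ/nᵢ), where nᵢ is the stratum total.
Stratum 1 (≤ High school): n = 381; a·d/n = 83·63/381 = 13.7244; b·c/n = 198·37/381 = 19.2283
Stratum 2 (Some college): n = 776; a·d/n = 48·182/776 = 11.2577; b·c/n = 367·179/776 = 84.6559
Stratum 3 (≥ Bachelor's): n = 236; a·d/n = 15·87/236 = 5.5297; b·c/n = 53·81/236 = 18.1907
OR_MH = (13.7244 + 11.2577 + 5.5297) / (19.2283 + 84.6559 + 18.1907) = 30.5118 / 122.0750 = 0.24994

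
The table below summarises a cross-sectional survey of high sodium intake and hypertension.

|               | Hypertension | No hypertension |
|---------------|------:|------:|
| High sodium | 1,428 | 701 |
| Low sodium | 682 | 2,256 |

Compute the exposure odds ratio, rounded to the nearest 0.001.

6.739

Cells: a = 1428, b = 701, c = 682, d = 2256.
OR = (a·d)/(b·c) = (1428 × 2256) / (701 × 682) = 3221568 / 478082 = 6.73853
The odds of hypertension are about 6.74 times as high in the high sodium group.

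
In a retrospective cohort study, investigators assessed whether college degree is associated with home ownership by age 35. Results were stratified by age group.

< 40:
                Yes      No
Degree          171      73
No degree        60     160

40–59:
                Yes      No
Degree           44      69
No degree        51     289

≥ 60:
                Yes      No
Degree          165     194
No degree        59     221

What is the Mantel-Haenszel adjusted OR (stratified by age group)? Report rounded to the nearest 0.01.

OR_MH = Σ(aᵢdᵢ/nᵢ) / Σ(bᵢcᵢ/nᵢ), where nᵢ is the stratum total.
Stratum 1 (< 40): n = 464; a·d/n = 171·160/464 = 58.9655; b·c/n = 73·60/464 = 9.4397
Stratum 2 (40–59): n = 453; a·d/n = 44·289/453 = 28.0706; b·c/n = 69·51/453 = 7.7682
Stratum 3 (≥ 60): n = 639; a·d/n = 165·221/639 = 57.0657; b·c/n = 194·59/639 = 17.9124
OR_MH = (58.9655 + 28.0706 + 57.0657) / (9.4397 + 7.7682 + 17.9124) = 144.1019 / 35.1202 = 4.10310

4.10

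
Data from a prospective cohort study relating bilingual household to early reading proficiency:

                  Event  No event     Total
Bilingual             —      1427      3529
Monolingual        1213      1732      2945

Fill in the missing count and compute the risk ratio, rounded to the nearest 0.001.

1.446

The missing cell is in the exposed row: 3529 − 1427 = 2102.
So a = 2102, b = 1427, c = 1213, d = 1732.
RR = [a/(a+b)] / [c/(c+d)] = (2102/3529) / (1213/2945) = 0.59564/0.41188 = 1.44612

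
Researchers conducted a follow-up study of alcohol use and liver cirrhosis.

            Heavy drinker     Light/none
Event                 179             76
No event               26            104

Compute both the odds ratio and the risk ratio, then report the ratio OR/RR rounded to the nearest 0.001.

Reading the table with exposure as columns: a = 179 (Heavy drinker, case), b = 26 (Heavy drinker, non-case), c = 76 (Light/none, case), d = 104.
OR = (179·104)/(26·76) = 18616/1976 = 9.42105
Risk in exposed = 179/205 = 0.87317; risk in unexposed = 76/180 = 0.42222; RR = 2.06804
OR/RR = 9.42105 / 2.06804 = 4.55556
The outcome is not rare, so the OR lies further from 1 than the RR.

4.556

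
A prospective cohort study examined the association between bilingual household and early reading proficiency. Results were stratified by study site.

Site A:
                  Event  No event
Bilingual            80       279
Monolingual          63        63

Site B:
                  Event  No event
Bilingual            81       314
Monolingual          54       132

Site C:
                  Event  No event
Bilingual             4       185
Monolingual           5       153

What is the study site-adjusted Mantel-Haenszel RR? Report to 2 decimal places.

RR_MH = Σ(aᵢ·n₀ᵢ/nᵢ) / Σ(cᵢ·n₁ᵢ/nᵢ), with n₁ᵢ = aᵢ+bᵢ (exposed), n₀ᵢ = cᵢ+dᵢ (unexposed), nᵢ = n₁ᵢ+n₀ᵢ.
Stratum 1 (Site A): n₁ = 359, n₀ = 126, n = 485; a·n₀/n = 80·126/485 = 20.7835; c·n₁/n = 63·359/485 = 46.6330
Stratum 2 (Site B): n₁ = 395, n₀ = 186, n = 581; a·n₀/n = 81·186/581 = 25.9312; c·n₁/n = 54·395/581 = 36.7126
Stratum 3 (Site C): n₁ = 189, n₀ = 158, n = 347; a·n₀/n = 4·158/347 = 1.8213; c·n₁/n = 5·189/347 = 2.7233
RR_MH = (20.7835 + 25.9312 + 1.8213) / (46.6330 + 36.7126 + 2.7233) = 48.5360 / 86.0689 = 0.56392

0.56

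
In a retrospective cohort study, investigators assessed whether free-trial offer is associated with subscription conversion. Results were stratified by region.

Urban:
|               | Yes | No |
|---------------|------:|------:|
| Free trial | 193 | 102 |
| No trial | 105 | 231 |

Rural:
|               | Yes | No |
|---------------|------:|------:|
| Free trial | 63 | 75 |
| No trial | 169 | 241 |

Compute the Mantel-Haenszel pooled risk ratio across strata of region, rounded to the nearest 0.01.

RR_MH = Σ(aᵢ·n₀ᵢ/nᵢ) / Σ(cᵢ·n₁ᵢ/nᵢ), with n₁ᵢ = aᵢ+bᵢ (exposed), n₀ᵢ = cᵢ+dᵢ (unexposed), nᵢ = n₁ᵢ+n₀ᵢ.
Stratum 1 (Urban): n₁ = 295, n₀ = 336, n = 631; a·n₀/n = 193·336/631 = 102.7702; c·n₁/n = 105·295/631 = 49.0887
Stratum 2 (Rural): n₁ = 138, n₀ = 410, n = 548; a·n₀/n = 63·410/548 = 47.1350; c·n₁/n = 169·138/548 = 42.5584
RR_MH = (102.7702 + 47.1350) / (49.0887 + 42.5584) = 149.9052 / 91.6471 = 1.63568

1.64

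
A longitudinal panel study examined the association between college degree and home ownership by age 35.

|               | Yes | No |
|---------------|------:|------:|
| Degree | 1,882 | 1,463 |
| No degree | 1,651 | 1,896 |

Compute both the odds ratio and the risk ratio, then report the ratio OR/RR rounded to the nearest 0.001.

Cells: a = 1882, b = 1463, c = 1651, d = 1896.
OR = (1882·1896)/(1463·1651) = 3568272/2415413 = 1.47729
Risk in exposed = 1882/3345 = 0.56263; risk in unexposed = 1651/3547 = 0.46546; RR = 1.20875
OR/RR = 1.47729 / 1.20875 = 1.22216
The outcome is not rare, so the OR lies further from 1 than the RR.

1.222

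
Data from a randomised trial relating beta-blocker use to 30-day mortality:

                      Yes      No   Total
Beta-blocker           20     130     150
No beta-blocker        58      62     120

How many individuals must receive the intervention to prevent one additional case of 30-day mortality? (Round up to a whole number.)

3

Risk in treated group = 20/150 = 0.13333; risk in control = 58/120 = 0.48333.
Absolute risk reduction = 0.48333 − 0.13333 = 0.35000
NNT = 1 / ARR = 1 / 0.35000 = 2.857 → round up → 3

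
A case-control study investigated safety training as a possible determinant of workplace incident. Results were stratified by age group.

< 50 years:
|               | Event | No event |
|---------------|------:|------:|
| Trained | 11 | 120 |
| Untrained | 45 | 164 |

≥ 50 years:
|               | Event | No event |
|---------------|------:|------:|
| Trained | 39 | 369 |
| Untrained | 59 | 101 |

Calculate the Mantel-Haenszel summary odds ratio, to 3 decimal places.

0.226

OR_MH = Σ(aᵢdᵢ/nᵢ) / Σ(bᵢcᵢ/nᵢ), where nᵢ is the stratum total.
Stratum 1 (< 50 years): n = 340; a·d/n = 11·164/340 = 5.3059; b·c/n = 120·45/340 = 15.8824
Stratum 2 (≥ 50 years): n = 568; a·d/n = 39·101/568 = 6.9349; b·c/n = 369·59/568 = 38.3292
OR_MH = (5.3059 + 6.9349) / (15.8824 + 38.3292) = 12.2407 / 54.2116 = 0.22580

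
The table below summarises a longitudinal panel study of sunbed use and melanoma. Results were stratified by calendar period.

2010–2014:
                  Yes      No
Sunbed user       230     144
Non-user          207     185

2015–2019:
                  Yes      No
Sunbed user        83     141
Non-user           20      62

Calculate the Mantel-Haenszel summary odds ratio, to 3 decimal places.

1.504

OR_MH = Σ(aᵢdᵢ/nᵢ) / Σ(bᵢcᵢ/nᵢ), where nᵢ is the stratum total.
Stratum 1 (2010–2014): n = 766; a·d/n = 230·185/766 = 55.5483; b·c/n = 144·207/766 = 38.9138
Stratum 2 (2015–2019): n = 306; a·d/n = 83·62/306 = 16.8170; b·c/n = 141·20/306 = 9.2157
OR_MH = (55.5483 + 16.8170) / (38.9138 + 9.2157) = 72.3653 / 48.1295 = 1.50355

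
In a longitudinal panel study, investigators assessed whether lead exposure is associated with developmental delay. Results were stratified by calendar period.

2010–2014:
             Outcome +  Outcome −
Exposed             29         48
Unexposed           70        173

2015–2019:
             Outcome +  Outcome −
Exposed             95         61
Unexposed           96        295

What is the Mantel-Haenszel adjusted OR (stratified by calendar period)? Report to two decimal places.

3.16

OR_MH = Σ(aᵢdᵢ/nᵢ) / Σ(bᵢcᵢ/nᵢ), where nᵢ is the stratum total.
Stratum 1 (2010–2014): n = 320; a·d/n = 29·173/320 = 15.6781; b·c/n = 48·70/320 = 10.5000
Stratum 2 (2015–2019): n = 547; a·d/n = 95·295/547 = 51.2340; b·c/n = 61·96/547 = 10.7057
OR_MH = (15.6781 + 51.2340) / (10.5000 + 10.7057) = 66.9121 / 21.2057 = 3.15539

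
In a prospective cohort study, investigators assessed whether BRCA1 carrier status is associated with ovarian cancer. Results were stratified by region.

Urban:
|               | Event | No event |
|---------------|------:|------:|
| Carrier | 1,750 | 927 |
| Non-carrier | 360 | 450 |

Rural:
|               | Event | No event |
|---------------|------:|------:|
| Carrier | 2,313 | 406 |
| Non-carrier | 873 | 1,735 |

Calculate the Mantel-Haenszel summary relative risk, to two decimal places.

RR_MH = Σ(aᵢ·n₀ᵢ/nᵢ) / Σ(cᵢ·n₁ᵢ/nᵢ), with n₁ᵢ = aᵢ+bᵢ (exposed), n₀ᵢ = cᵢ+dᵢ (unexposed), nᵢ = n₁ᵢ+n₀ᵢ.
Stratum 1 (Urban): n₁ = 2677, n₀ = 810, n = 3487; a·n₀/n = 1750·810/3487 = 406.5099; c·n₁/n = 360·2677/3487 = 276.3751
Stratum 2 (Rural): n₁ = 2719, n₀ = 2608, n = 5327; a·n₀/n = 2313·2608/5327 = 1132.4017; c·n₁/n = 873·2719/5327 = 445.5955
RR_MH = (406.5099 + 1132.4017) / (276.3751 + 445.5955) = 1538.9116 / 721.9706 = 2.13154

2.13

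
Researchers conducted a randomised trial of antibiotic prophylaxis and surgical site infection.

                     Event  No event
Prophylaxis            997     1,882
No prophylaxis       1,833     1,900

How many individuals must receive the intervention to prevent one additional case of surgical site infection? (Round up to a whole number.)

7

Risk in treated group = 997/2879 = 0.34630; risk in control = 1833/3733 = 0.49103.
Absolute risk reduction = 0.49103 − 0.34630 = 0.14473
NNT = 1 / ARR = 1 / 0.14473 = 6.910 → round up → 7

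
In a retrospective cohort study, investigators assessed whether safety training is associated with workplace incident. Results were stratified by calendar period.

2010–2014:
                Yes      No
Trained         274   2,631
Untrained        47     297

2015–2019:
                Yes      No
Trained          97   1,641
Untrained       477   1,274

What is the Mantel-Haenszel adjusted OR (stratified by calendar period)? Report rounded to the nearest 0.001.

OR_MH = Σ(aᵢdᵢ/nᵢ) / Σ(bᵢcᵢ/nᵢ), where nᵢ is the stratum total.
Stratum 1 (2010–2014): n = 3249; a·d/n = 274·297/3249 = 25.0471; b·c/n = 2631·47/3249 = 38.0600
Stratum 2 (2015–2019): n = 3489; a·d/n = 97·1274/3489 = 35.4193; b·c/n = 1641·477/3489 = 224.3500
OR_MH = (25.0471 + 35.4193) / (38.0600 + 224.3500) = 60.4664 / 262.4100 = 0.23043

0.230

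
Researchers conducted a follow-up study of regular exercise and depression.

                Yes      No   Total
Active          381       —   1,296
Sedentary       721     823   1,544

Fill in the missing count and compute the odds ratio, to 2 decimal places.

0.48

The missing cell is in the exposed row: 1296 − 381 = 915.
So a = 381, b = 915, c = 721, d = 823.
OR = (a·d)/(b·c) = (381 × 823) / (915 × 721) = 313563 / 659715 = 0.47530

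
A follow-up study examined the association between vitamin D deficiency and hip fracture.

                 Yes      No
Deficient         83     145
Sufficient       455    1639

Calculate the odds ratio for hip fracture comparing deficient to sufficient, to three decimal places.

Cells: a = 83, b = 145, c = 455, d = 1639.
OR = (a·d)/(b·c) = (83 × 1639) / (145 × 455) = 136037 / 65975 = 2.06195
The odds of hip fracture are about 2.06 times as high in the deficient group.

2.062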